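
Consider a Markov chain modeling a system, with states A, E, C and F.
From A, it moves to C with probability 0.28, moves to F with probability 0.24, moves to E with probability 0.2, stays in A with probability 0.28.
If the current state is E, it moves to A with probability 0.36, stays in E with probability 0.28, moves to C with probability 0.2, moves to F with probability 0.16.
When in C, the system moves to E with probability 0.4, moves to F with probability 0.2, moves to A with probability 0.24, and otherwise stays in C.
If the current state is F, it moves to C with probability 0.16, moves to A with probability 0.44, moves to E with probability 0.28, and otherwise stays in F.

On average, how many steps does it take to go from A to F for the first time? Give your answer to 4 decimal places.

Let t(s) be the expected number of steps to first reach F from state s, with t(F) = 0. Conditioning on the first step:
t(A) = 1 + 0.28·t(A) + 0.2·t(E) + 0.28·t(C)
t(E) = 1 + 0.36·t(A) + 0.28·t(E) + 0.2·t(C)
t(C) = 1 + 0.24·t(A) + 0.4·t(E) + 0.16·t(C)
Solving: t(A) = 4.7765, t(E) = 5.1709, t(C) = 5.0175.
Expected steps from A to F: 4.7765.

4.7765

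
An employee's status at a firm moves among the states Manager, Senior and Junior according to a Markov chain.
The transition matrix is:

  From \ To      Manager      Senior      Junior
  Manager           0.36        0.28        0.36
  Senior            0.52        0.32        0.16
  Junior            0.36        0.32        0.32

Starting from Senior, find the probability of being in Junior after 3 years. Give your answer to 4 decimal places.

Propagate the distribution vector 3 years from Senior.
After 0 years: (0.0000, 1.0000, 0.0000)
After 1 year: (0.5200, 0.3200, 0.1600)
After 2 years: (0.4112, 0.2992, 0.2896)
After 3 years: (0.4079, 0.3036, 0.2886)
P(in Junior after 3 years) = 0.2886

0.2886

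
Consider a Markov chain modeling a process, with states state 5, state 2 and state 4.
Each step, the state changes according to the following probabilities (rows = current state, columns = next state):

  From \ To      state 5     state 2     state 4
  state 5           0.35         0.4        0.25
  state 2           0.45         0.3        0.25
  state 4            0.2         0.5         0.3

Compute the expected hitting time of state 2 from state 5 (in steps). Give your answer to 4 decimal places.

Let t(s) be the expected number of steps to first reach state 2 from state s, with t(state 2) = 0. Conditioning on the first step:
t(state 5) = 1 + 0.35·t(state 5) + 0.25·t(state 4)
t(state 4) = 1 + 0.2·t(state 5) + 0.3·t(state 4)
Solving: t(state 5) = 2.3457, t(state 4) = 2.0988.
Expected steps from state 5 to state 2: 2.3457.

2.3457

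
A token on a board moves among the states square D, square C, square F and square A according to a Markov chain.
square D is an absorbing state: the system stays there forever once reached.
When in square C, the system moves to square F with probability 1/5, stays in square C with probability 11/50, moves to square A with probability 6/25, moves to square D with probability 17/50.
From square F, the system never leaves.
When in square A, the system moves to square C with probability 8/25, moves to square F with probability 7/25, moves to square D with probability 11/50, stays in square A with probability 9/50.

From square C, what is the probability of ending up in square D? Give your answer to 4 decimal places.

Let h(s) be the probability of absorption at square D starting from transient state s. Then h(square D) = 1 and h(square F) = 0. By first-step analysis:
h(square C) = 0.34·1 + 0.22·h(square C) + 0.2·0 + 0.24·h(square A)
h(square A) = 0.22·1 + 0.32·h(square C) + 0.28·0 + 0.18·h(square A)
Solving: h(square C) = 0.5892, h(square A) = 0.4982.
Starting from square C, the probability is 0.5892.

0.5892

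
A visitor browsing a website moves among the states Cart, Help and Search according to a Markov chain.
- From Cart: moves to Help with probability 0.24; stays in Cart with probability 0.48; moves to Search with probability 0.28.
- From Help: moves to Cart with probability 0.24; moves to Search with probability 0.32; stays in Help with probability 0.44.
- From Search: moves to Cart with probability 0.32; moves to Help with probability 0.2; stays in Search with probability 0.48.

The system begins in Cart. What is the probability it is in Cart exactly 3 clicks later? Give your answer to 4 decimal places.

Propagate the distribution vector 3 clicks from Cart.
After 0 clicks: (1.0000, 0.0000, 0.0000)
After 1 click: (0.4800, 0.2400, 0.2800)
After 2 clicks: (0.3776, 0.2768, 0.3456)
After 3 clicks: (0.3583, 0.2815, 0.3602)
P(in Cart after 3 clicks) = 0.3583

0.3583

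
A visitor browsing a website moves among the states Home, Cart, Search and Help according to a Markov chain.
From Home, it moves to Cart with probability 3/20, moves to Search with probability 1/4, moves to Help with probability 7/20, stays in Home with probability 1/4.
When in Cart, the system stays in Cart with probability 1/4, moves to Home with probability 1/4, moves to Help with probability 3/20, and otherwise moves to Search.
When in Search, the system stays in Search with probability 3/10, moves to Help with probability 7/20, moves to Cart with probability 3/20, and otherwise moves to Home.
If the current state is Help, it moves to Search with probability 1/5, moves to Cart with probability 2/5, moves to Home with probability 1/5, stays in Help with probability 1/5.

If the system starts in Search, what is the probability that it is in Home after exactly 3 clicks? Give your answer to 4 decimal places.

0.2235

Propagate the distribution vector 3 clicks from Search.
After 0 clicks: (0.0000, 0.0000, 1.0000, 0.0000)
After 1 click: (0.2000, 0.1500, 0.3000, 0.3500)
After 2 clicks: (0.2175, 0.2525, 0.2625, 0.2675)
After 3 clicks: (0.2235, 0.2421, 0.2750, 0.2594)
P(in Home after 3 clicks) = 0.2235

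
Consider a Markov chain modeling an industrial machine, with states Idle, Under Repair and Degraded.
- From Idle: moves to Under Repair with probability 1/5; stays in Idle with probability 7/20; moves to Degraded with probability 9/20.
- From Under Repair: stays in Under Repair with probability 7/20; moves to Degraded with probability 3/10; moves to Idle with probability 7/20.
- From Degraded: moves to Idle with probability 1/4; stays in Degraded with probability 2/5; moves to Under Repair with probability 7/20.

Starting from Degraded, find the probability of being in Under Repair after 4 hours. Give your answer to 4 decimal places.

Propagate the distribution vector 4 hours from Degraded.
After 0 hours: (0.0000, 0.0000, 1.0000)
After 1 hour: (0.2500, 0.3500, 0.4000)
After 2 hours: (0.3100, 0.3125, 0.3775)
After 3 hours: (0.3123, 0.3035, 0.3843)
After 4 hours: (0.3116, 0.3032, 0.3853)
P(in Under Repair after 4 hours) = 0.3032

0.3032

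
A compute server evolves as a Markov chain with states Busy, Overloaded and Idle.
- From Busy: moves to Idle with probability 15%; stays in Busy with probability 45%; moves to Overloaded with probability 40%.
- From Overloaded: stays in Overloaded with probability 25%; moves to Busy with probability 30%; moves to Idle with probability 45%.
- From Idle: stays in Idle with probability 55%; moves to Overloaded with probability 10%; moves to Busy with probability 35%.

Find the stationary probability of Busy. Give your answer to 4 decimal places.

0.3750

Let the stationary distribution be π with π = πP and π_1 + π_2 + π_3 = 1.
π_1 = 0.45·π_1 + 0.3·π_2 + 0.35·π_3
π_2 = 0.4·π_1 + 0.25·π_2 + 0.1·π_3
Solving with the normalization constraint gives π = (0.3750, 0.2500, 0.3750).
So the stationary probability of Busy is 0.3750.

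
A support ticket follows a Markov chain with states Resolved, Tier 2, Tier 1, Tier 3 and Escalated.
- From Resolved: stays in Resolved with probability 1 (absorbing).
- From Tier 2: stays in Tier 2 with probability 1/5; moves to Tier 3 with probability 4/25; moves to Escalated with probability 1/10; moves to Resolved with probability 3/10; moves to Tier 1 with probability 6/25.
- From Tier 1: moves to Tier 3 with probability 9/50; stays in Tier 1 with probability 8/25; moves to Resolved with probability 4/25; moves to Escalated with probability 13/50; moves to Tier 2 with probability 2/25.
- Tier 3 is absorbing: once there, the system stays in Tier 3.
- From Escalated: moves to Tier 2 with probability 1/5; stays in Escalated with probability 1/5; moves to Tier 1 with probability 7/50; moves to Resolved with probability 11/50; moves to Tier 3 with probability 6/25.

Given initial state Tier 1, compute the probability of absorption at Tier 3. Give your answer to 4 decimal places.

Let h(s) be the probability of absorption at Tier 3 starting from transient state s. Then h(Tier 3) = 1 and h(Resolved) = 0. By first-step analysis:
h(Tier 2) = 0.3·0 + 0.2·h(Tier 2) + 0.24·h(Tier 1) + 0.16·1 + 0.1·h(Escalated)
h(Tier 1) = 0.16·0 + 0.08·h(Tier 2) + 0.32·h(Tier 1) + 0.18·1 + 0.26·h(Escalated)
h(Escalated) = 0.22·0 + 0.2·h(Tier 2) + 0.14·h(Tier 1) + 0.24·1 + 0.2·h(Escalated)
Solving: h(Tier 2) = 0.4115, h(Tier 1) = 0.5007, h(Escalated) = 0.4905.
Starting from Tier 1, the probability is 0.5007.

0.5007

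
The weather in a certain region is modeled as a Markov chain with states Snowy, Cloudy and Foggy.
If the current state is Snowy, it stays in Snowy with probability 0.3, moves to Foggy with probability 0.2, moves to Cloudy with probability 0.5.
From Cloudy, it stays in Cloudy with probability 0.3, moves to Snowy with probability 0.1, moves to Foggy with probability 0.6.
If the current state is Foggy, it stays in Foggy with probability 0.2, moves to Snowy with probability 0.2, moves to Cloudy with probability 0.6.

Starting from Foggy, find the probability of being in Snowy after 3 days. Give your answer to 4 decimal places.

Propagate the distribution vector 3 days from Foggy.
After 0 days: (0.0000, 0.0000, 1.0000)
After 1 day: (0.2000, 0.6000, 0.2000)
After 2 days: (0.1600, 0.4000, 0.4400)
After 3 days: (0.1760, 0.4640, 0.3600)
P(in Snowy after 3 days) = 0.1760

0.1760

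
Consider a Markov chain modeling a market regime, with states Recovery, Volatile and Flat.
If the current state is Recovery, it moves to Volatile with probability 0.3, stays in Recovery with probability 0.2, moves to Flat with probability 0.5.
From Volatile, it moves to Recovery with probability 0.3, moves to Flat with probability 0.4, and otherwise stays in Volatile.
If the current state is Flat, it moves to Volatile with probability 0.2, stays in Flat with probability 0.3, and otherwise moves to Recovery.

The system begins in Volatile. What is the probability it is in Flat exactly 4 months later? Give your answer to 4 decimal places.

0.3947

Propagate the distribution vector 4 months from Volatile.
After 0 months: (0.0000, 1.0000, 0.0000)
After 1 month: (0.3000, 0.3000, 0.4000)
After 2 months: (0.3500, 0.2600, 0.3900)
After 3 months: (0.3430, 0.2610, 0.3960)
After 4 months: (0.3449, 0.2604, 0.3947)
P(in Flat after 4 months) = 0.3947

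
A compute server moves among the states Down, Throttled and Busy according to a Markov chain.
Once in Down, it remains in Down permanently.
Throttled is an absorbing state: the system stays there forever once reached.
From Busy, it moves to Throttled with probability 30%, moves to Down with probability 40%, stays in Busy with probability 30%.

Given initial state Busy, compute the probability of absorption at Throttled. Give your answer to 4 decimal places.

Let h(s) be the probability of absorption at Throttled starting from transient state s. Then h(Throttled) = 1 and h(Down) = 0. By first-step analysis:
h(Busy) = 0.4·0 + 0.3·1 + 0.3·h(Busy)
Solving: h(Busy) = 0.4286.
Starting from Busy, the probability is 0.4286.

0.4286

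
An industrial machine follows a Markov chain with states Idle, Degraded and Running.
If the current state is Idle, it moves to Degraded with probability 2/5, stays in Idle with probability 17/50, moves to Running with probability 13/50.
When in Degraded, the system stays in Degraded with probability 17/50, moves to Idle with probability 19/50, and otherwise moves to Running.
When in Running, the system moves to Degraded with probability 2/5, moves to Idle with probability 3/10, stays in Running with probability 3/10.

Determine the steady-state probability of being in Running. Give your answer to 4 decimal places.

0.2787

Let the stationary distribution be π with π = πP and π_1 + π_2 + π_3 = 1.
π_1 = 0.34·π_1 + 0.38·π_2 + 0.3·π_3
π_2 = 0.4·π_1 + 0.34·π_2 + 0.4·π_3
Solving with the normalization constraint gives π = (0.3439, 0.3774, 0.2787).
So the stationary probability of Running is 0.2787.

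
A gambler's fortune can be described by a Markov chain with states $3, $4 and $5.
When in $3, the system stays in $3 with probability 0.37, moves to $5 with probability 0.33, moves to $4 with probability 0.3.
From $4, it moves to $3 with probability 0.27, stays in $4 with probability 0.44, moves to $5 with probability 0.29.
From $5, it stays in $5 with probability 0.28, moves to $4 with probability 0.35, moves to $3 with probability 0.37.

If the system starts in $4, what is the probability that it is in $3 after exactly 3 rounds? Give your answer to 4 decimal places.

Propagate the distribution vector 3 rounds from $4.
After 0 rounds: (0.0000, 1.0000, 0.0000)
After 1 round: (0.2700, 0.4400, 0.2900)
After 2 rounds: (0.3260, 0.3761, 0.2979)
After 3 rounds: (0.3324, 0.3675, 0.3001)
P(in $3 after 3 rounds) = 0.3324

0.3324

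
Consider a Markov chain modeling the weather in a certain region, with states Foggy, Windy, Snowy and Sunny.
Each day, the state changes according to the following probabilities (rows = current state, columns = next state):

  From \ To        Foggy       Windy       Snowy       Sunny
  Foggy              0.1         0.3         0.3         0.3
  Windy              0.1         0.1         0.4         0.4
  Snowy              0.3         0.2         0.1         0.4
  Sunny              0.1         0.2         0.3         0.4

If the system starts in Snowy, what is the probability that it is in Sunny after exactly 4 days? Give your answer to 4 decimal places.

Propagate the distribution vector 4 days from Snowy.
After 0 days: (0.0000, 0.0000, 1.0000, 0.0000)
After 1 day: (0.3000, 0.2000, 0.1000, 0.4000)
After 2 days: (0.1200, 0.2100, 0.3000, 0.3700)
After 3 days: (0.1600, 0.1910, 0.2610, 0.3880)
After 4 days: (0.1522, 0.1969, 0.2669, 0.3840)
P(in Sunny after 4 days) = 0.3840

0.3840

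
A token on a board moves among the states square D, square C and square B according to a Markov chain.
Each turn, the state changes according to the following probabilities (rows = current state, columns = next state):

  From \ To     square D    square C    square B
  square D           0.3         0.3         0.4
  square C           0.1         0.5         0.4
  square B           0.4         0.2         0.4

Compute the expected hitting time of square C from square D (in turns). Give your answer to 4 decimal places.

3.8462

Let t(s) be the expected number of turns to first reach square C from state s, with t(square C) = 0. Conditioning on the first turn:
t(square D) = 1 + 0.3·t(square D) + 0.4·t(square B)
t(square B) = 1 + 0.4·t(square D) + 0.4·t(square B)
Solving: t(square D) = 3.8462, t(square B) = 4.2308.
Expected turns from square D to square C: 3.8462.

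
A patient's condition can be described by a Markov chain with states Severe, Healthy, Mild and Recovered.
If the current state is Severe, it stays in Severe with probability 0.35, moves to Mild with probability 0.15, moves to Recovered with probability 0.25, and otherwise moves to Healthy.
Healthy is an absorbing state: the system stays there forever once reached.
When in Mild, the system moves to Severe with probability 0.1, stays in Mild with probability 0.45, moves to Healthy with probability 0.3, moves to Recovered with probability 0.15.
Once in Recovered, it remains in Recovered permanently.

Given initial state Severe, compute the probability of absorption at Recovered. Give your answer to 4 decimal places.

0.4672

Let h(s) be the probability of absorption at Recovered starting from transient state s. Then h(Recovered) = 1 and h(Healthy) = 0. By first-step analysis:
h(Severe) = 0.35·h(Severe) + 0.25·0 + 0.15·h(Mild) + 0.25·1
h(Mild) = 0.1·h(Severe) + 0.3·0 + 0.45·h(Mild) + 0.15·1
Solving: h(Severe) = 0.4672, h(Mild) = 0.3577.
Starting from Severe, the probability is 0.4672.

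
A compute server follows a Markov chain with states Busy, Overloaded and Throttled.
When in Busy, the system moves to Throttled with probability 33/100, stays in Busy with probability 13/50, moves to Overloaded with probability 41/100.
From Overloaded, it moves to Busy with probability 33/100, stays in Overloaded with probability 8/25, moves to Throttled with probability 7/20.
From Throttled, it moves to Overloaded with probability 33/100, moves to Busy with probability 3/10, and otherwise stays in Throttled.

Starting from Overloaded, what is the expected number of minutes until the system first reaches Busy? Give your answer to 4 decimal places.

3.1320

Let t(s) be the expected number of minutes to first reach Busy from state s, with t(Busy) = 0. Conditioning on the first minute:
t(Overloaded) = 1 + 0.32·t(Overloaded) + 0.35·t(Throttled)
t(Throttled) = 1 + 0.33·t(Overloaded) + 0.37·t(Throttled)
Solving: t(Overloaded) = 3.1320, t(Throttled) = 3.2279.
Expected minutes from Overloaded to Busy: 3.1320.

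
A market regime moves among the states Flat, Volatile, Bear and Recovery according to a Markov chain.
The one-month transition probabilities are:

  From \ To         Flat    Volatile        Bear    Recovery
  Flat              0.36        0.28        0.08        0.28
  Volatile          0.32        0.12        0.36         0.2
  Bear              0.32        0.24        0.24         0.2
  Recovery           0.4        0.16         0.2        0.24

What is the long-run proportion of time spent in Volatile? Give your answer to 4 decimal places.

Let the stationary distribution be π with π = πP and π_1 + π_2 + π_3 + π_4 = 1.
π_1 = 0.36·π_1 + 0.32·π_2 + 0.32·π_3 + 0.4·π_4
π_2 = 0.28·π_1 + 0.12·π_2 + 0.24·π_3 + 0.16·π_4
π_3 = 0.08·π_1 + 0.36·π_2 + 0.24·π_3 + 0.2·π_4
Solving with the normalization constraint gives π = (0.3531, 0.2099, 0.1992, 0.2378).
So the stationary probability of Volatile is 0.2099.

0.2099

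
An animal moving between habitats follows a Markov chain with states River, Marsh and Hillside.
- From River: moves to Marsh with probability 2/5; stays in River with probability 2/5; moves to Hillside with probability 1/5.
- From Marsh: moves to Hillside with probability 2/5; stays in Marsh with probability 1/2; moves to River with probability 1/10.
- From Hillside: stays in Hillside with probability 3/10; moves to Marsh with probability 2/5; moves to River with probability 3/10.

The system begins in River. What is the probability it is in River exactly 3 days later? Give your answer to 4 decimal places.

Propagate the distribution vector 3 days from River.
After 0 days: (1.0000, 0.0000, 0.0000)
After 1 day: (0.4000, 0.4000, 0.2000)
After 2 days: (0.2600, 0.4400, 0.3000)
After 3 days: (0.2380, 0.4440, 0.3180)
P(in River after 3 days) = 0.2380

0.2380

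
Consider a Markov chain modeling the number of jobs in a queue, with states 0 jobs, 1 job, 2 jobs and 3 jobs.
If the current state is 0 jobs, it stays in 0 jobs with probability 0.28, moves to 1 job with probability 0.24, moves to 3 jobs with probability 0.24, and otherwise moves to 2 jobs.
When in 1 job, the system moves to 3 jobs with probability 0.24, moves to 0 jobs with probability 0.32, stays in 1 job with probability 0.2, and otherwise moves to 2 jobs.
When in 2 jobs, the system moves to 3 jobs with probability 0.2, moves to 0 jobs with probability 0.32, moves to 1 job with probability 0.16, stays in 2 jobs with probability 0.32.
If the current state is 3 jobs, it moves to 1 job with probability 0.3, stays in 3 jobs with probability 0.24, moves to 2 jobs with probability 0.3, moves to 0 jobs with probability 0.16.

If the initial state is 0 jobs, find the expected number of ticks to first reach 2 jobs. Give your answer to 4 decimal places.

3.9308

Let t(s) be the expected number of ticks to first reach 2 jobs from state s, with t(2 jobs) = 0. Conditioning on the first tick:
t(0 jobs) = 1 + 0.28·t(0 jobs) + 0.24·t(1 job) + 0.24·t(3 jobs)
t(1 job) = 1 + 0.32·t(0 jobs) + 0.2·t(1 job) + 0.24·t(3 jobs)
t(3 jobs) = 1 + 0.16·t(0 jobs) + 0.3·t(1 job) + 0.24·t(3 jobs)
Solving: t(0 jobs) = 3.9308, t(1 job) = 3.9308, t(3 jobs) = 3.6950.
Expected ticks from 0 jobs to 2 jobs: 3.9308.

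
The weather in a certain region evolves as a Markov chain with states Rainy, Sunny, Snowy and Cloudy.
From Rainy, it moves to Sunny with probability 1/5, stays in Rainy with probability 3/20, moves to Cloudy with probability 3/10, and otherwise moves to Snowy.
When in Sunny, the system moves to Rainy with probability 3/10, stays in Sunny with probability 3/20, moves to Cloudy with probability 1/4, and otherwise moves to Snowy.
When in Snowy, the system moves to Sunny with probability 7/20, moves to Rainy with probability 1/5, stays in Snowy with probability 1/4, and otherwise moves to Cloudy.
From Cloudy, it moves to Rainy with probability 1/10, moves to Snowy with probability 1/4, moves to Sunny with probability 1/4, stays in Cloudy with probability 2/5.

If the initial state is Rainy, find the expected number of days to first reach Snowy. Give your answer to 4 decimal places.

3.2518

Let t(s) be the expected number of days to first reach Snowy from state s, with t(Snowy) = 0. Conditioning on the first day:
t(Rainy) = 1 + 0.15·t(Rainy) + 0.2·t(Sunny) + 0.3·t(Cloudy)
t(Sunny) = 1 + 0.3·t(Rainy) + 0.15·t(Sunny) + 0.25·t(Cloudy)
t(Cloudy) = 1 + 0.1·t(Rainy) + 0.25·t(Sunny) + 0.4·t(Cloudy)
Solving: t(Rainy) = 3.2518, t(Sunny) = 3.3891, t(Cloudy) = 3.6208.
Expected days from Rainy to Snowy: 3.2518.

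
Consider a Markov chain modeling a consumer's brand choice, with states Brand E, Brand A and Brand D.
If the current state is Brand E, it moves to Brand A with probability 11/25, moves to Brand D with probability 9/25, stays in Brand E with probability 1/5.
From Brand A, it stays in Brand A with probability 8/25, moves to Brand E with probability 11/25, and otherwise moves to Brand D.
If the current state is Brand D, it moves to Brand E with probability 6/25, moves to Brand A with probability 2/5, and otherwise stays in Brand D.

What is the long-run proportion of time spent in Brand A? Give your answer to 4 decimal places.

Let the stationary distribution be π with π = πP and π_1 + π_2 + π_3 = 1.
π_1 = 0.2·π_1 + 0.44·π_2 + 0.24·π_3
π_2 = 0.44·π_1 + 0.32·π_2 + 0.4·π_3
Solving with the normalization constraint gives π = (0.3042, 0.3816, 0.3142).
So the stationary probability of Brand A is 0.3816.

0.3816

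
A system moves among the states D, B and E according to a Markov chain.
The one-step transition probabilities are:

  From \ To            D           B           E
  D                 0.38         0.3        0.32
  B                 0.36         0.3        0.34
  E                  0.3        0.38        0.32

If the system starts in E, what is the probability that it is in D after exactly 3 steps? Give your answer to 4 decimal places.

0.3473

Propagate the distribution vector 3 steps from E.
After 0 steps: (0.0000, 0.0000, 1.0000)
After 1 step: (0.3000, 0.3800, 0.3200)
After 2 steps: (0.3468, 0.3256, 0.3276)
After 3 steps: (0.3473, 0.3262, 0.3265)
P(in D after 3 steps) = 0.3473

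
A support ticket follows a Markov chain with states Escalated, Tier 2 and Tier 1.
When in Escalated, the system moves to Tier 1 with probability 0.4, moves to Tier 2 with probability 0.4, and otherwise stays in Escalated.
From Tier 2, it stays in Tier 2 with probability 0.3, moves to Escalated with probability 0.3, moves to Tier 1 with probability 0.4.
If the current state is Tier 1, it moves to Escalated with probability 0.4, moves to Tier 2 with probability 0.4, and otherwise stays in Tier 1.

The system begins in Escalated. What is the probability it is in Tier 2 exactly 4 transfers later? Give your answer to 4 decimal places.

0.3636

Propagate the distribution vector 4 transfers from Escalated.
After 0 transfers: (1.0000, 0.0000, 0.0000)
After 1 transfer: (0.2000, 0.4000, 0.4000)
After 2 transfers: (0.3200, 0.3600, 0.3200)
After 3 transfers: (0.3000, 0.3640, 0.3360)
After 4 transfers: (0.3036, 0.3636, 0.3328)
P(in Tier 2 after 4 transfers) = 0.3636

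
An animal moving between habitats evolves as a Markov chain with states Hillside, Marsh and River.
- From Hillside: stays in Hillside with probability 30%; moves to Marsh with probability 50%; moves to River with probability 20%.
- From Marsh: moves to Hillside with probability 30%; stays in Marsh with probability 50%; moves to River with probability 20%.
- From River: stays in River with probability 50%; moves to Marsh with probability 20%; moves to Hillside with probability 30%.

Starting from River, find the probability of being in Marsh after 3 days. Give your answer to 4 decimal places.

Propagate the distribution vector 3 days from River.
After 0 days: (0.0000, 0.0000, 1.0000)
After 1 day: (0.3000, 0.2000, 0.5000)
After 2 days: (0.3000, 0.3500, 0.3500)
After 3 days: (0.3000, 0.3950, 0.3050)
P(in Marsh after 3 days) = 0.3950

0.3950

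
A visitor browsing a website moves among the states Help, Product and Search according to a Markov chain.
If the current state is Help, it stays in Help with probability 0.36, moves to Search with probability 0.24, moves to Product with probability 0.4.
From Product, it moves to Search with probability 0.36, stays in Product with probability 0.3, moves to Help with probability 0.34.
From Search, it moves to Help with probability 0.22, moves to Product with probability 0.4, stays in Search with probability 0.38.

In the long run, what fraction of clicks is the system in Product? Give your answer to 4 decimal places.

Let the stationary distribution be π with π = πP and π_1 + π_2 + π_3 = 1.
π_1 = 0.36·π_1 + 0.34·π_2 + 0.22·π_3
π_2 = 0.4·π_1 + 0.3·π_2 + 0.4·π_3
Solving with the normalization constraint gives π = (0.3066, 0.3636, 0.3298).
So the stationary probability of Product is 0.3636.

0.3636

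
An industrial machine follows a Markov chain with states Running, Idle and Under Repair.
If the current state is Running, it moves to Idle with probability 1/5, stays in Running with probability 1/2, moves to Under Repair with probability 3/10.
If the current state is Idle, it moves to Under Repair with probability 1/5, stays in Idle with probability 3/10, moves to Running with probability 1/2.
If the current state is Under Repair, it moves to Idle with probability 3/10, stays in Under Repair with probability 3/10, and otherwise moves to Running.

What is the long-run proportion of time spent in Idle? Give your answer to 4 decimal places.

Let the stationary distribution be π with π = πP and π_1 + π_2 + π_3 = 1.
π_1 = 0.5·π_1 + 0.5·π_2 + 0.4·π_3
π_2 = 0.2·π_1 + 0.3·π_2 + 0.3·π_3
Solving with the normalization constraint gives π = (0.4725, 0.2527, 0.2747).
So the stationary probability of Idle is 0.2527.

0.2527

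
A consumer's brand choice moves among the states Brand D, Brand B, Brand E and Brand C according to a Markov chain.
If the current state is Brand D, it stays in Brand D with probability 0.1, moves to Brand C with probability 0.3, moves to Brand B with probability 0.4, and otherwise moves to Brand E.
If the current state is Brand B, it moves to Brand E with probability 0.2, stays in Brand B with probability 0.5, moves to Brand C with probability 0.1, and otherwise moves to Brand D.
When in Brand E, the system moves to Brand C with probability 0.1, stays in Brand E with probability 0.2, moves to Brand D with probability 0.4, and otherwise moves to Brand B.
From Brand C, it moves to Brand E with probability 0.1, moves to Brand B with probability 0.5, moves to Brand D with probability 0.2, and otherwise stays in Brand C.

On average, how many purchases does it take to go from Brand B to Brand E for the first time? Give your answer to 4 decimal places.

Let t(s) be the expected number of purchases to first reach Brand E from state s, with t(Brand E) = 0. Conditioning on the first purchase:
t(Brand D) = 1 + 0.1·t(Brand D) + 0.4·t(Brand B) + 0.3·t(Brand C)
t(Brand B) = 1 + 0.2·t(Brand D) + 0.5·t(Brand B) + 0.1·t(Brand C)
t(Brand C) = 1 + 0.2·t(Brand D) + 0.5·t(Brand B) + 0.2·t(Brand C)
Solving: t(Brand D) = 5.5191, t(Brand B) = 5.4098, t(Brand C) = 6.0109.
Expected purchases from Brand B to Brand E: 5.4098.

5.4098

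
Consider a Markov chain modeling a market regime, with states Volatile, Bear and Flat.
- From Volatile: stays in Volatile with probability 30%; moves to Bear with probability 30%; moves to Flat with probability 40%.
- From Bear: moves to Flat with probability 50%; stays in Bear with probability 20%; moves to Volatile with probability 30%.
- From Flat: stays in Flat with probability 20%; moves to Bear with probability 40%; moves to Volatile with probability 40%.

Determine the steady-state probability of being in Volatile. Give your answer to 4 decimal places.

0.3359

Let the stationary distribution be π with π = πP and π_1 + π_2 + π_3 = 1.
π_1 = 0.3·π_1 + 0.3·π_2 + 0.4·π_3
π_2 = 0.3·π_1 + 0.2·π_2 + 0.4·π_3
Solving with the normalization constraint gives π = (0.3359, 0.3053, 0.3588).
So the stationary probability of Volatile is 0.3359.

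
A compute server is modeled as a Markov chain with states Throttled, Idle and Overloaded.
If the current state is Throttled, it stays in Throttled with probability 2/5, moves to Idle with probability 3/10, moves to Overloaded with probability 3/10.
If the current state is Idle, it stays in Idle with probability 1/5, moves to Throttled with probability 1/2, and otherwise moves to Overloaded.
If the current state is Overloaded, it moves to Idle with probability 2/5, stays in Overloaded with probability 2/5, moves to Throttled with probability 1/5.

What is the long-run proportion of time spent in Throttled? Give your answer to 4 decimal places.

Let the stationary distribution be π with π = πP and π_1 + π_2 + π_3 = 1.
π_1 = 0.4·π_1 + 0.5·π_2 + 0.2·π_3
π_2 = 0.3·π_1 + 0.2·π_2 + 0.4·π_3
Solving with the normalization constraint gives π = (0.3636, 0.3030, 0.3333).
So the stationary probability of Throttled is 0.3636.

0.3636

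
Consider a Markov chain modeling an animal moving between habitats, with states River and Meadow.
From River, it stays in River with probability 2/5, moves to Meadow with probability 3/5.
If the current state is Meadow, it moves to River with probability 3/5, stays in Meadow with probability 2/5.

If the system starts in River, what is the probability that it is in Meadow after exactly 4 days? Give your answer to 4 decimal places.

0.4992

Propagate the distribution vector 4 days from River.
After 0 days: (1.0000, 0.0000)
After 1 day: (0.4000, 0.6000)
After 2 days: (0.5200, 0.4800)
After 3 days: (0.4960, 0.5040)
After 4 days: (0.5008, 0.4992)
P(in Meadow after 4 days) = 0.4992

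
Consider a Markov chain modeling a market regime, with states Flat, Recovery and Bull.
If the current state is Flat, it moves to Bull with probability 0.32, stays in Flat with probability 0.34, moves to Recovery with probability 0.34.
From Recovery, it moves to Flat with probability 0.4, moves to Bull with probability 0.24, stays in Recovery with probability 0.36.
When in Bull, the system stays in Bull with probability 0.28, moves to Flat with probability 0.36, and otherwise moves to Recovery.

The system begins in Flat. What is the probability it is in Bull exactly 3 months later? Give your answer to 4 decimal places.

0.2805

Propagate the distribution vector 3 months from Flat.
After 0 months: (1.0000, 0.0000, 0.0000)
After 1 month: (0.3400, 0.3400, 0.3200)
After 2 months: (0.3668, 0.3532, 0.2800)
After 3 months: (0.3668, 0.3527, 0.2805)
P(in Bull after 3 months) = 0.2805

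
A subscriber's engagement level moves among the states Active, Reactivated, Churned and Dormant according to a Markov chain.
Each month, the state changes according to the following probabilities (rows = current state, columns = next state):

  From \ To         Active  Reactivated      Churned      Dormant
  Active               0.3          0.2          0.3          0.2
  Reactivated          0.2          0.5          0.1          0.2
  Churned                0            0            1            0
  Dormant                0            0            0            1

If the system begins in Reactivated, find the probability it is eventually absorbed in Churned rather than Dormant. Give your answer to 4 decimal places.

0.4194

Let h(s) be the probability of absorption at Churned starting from transient state s. Then h(Churned) = 1 and h(Dormant) = 0. By first-step analysis:
h(Active) = 0.3·h(Active) + 0.2·h(Reactivated) + 0.3·1 + 0.2·0
h(Reactivated) = 0.2·h(Active) + 0.5·h(Reactivated) + 0.1·1 + 0.2·0
Solving: h(Active) = 0.5484, h(Reactivated) = 0.4194.
Starting from Reactivated, the probability is 0.4194.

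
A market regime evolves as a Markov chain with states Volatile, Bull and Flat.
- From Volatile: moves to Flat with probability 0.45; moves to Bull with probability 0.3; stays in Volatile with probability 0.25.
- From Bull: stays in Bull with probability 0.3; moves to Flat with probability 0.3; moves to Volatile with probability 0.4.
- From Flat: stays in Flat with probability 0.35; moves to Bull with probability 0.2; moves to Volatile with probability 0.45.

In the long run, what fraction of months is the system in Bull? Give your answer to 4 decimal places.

0.2627

Let the stationary distribution be π with π = πP and π_1 + π_2 + π_3 = 1.
π_1 = 0.25·π_1 + 0.4·π_2 + 0.45·π_3
π_2 = 0.3·π_1 + 0.3·π_2 + 0.2·π_3
Solving with the normalization constraint gives π = (0.3641, 0.2627, 0.3733).
So the stationary probability of Bull is 0.2627.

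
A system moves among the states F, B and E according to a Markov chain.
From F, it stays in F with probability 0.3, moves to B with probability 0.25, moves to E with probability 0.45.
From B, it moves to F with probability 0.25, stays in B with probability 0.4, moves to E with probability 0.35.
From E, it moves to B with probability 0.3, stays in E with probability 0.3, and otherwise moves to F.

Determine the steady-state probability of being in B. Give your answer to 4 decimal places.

0.3155

Let the stationary distribution be π with π = πP and π_1 + π_2 + π_3 = 1.
π_1 = 0.3·π_1 + 0.25·π_2 + 0.4·π_3
π_2 = 0.25·π_1 + 0.4·π_2 + 0.3·π_3
Solving with the normalization constraint gives π = (0.3206, 0.3155, 0.3639).
So the stationary probability of B is 0.3155.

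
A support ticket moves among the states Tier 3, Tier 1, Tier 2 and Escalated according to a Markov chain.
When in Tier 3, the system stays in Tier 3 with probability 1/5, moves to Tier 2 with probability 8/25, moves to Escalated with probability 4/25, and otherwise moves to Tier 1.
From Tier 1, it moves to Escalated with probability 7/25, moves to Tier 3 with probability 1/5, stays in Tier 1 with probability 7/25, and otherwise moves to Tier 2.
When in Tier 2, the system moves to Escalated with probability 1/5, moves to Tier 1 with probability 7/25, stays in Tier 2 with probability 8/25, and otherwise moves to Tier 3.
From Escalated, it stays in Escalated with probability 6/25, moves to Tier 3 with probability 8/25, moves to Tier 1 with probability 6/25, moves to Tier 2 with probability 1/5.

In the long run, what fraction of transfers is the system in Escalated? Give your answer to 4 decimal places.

0.2222

Let the stationary distribution be π with π = πP and π_1 + π_2 + π_3 + π_4 = 1.
π_1 = 0.2·π_1 + 0.2·π_2 + 0.2·π_3 + 0.32·π_4
π_2 = 0.32·π_1 + 0.28·π_2 + 0.28·π_3 + 0.24·π_4
π_3 = 0.32·π_1 + 0.24·π_2 + 0.32·π_3 + 0.2·π_4
Solving with the normalization constraint gives π = (0.2267, 0.2802, 0.2709, 0.2222).
So the stationary probability of Escalated is 0.2222.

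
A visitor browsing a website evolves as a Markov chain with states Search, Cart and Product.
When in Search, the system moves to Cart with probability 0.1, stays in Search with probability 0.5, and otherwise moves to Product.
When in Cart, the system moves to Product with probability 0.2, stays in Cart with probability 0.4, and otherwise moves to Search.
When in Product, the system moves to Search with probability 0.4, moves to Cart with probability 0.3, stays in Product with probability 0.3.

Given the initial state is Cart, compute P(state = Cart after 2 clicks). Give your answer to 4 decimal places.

Sum over the intermediate state after 1 click:
P = P(Cart→Search)·P(Search→Cart) + P(Cart→Cart)·P(Cart→Cart) + P(Cart→Product)·P(Product→Cart)
  = 0.4×0.1 + 0.4×0.4 + 0.2×0.3
  = 0.0400 + 0.1600 + 0.0600 = 0.2600

0.2600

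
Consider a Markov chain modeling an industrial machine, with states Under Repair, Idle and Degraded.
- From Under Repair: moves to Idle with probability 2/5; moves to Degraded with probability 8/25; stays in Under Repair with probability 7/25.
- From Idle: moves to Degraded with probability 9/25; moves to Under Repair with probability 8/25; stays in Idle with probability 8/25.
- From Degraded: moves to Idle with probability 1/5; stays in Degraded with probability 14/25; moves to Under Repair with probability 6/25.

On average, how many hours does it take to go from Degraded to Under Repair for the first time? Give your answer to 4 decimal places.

3.8732

Let t(s) be the expected number of hours to first reach Under Repair from state s, with t(Under Repair) = 0. Conditioning on the first hour:
t(Idle) = 1 + 0.32·t(Idle) + 0.36·t(Degraded)
t(Degraded) = 1 + 0.2·t(Idle) + 0.56·t(Degraded)
Solving: t(Idle) = 3.5211, t(Degraded) = 3.8732.
Expected hours from Degraded to Under Repair: 3.8732.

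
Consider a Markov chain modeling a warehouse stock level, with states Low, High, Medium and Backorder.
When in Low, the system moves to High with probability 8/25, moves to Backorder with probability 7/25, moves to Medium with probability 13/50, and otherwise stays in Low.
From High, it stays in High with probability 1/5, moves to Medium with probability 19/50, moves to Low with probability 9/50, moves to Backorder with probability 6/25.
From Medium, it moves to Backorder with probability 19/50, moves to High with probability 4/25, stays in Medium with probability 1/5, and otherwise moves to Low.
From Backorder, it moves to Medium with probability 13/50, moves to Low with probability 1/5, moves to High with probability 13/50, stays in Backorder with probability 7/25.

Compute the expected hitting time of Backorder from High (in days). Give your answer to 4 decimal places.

Let t(s) be the expected number of days to first reach Backorder from state s, with t(Backorder) = 0. Conditioning on the first day:
t(Low) = 1 + 0.14·t(Low) + 0.32·t(High) + 0.26·t(Medium)
t(High) = 1 + 0.18·t(Low) + 0.2·t(High) + 0.38·t(Medium)
t(Medium) = 1 + 0.26·t(Low) + 0.16·t(High) + 0.2·t(Medium)
Solving: t(Low) = 3.3619, t(High) = 3.4466, t(Medium) = 3.0319.
Expected days from High to Backorder: 3.4466.

3.4466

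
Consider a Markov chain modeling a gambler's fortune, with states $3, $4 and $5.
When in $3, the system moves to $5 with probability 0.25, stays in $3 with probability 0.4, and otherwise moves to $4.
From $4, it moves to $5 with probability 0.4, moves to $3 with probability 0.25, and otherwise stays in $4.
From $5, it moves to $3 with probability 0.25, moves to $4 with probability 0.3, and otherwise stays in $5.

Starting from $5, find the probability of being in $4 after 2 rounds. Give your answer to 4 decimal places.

0.3275

Sum over the intermediate state after 1 round:
P = P($5→$3)·P($3→$4) + P($5→$4)·P($4→$4) + P($5→$5)·P($5→$4)
  = 0.25×0.35 + 0.3×0.35 + 0.45×0.3
  = 0.0875 + 0.1050 + 0.1350 = 0.3275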